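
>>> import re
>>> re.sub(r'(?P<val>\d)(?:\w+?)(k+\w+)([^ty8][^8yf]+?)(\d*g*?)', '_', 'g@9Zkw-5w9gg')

'g@_w9gg'

Pattern: a digit (captured as 'val'); then one or more of a word character (lazy) (non-capturing group); then one or more of the literal 'k', then one or more of a word character (captured); then any character except [ty8], then one or more of any character except [8yf] (lazy) (captured); then zero or more of a digit, then zero or more of a literal 'g' (lazy) (captured).
A non-greedy quantifier consumes as few characters as it can — just enough that the remainder of the pattern still matches from where it stops; whatever follows it matches normally.
Matches: at [2:8] → '9Zkw-5'.
`sub` substitutes '_' at each match site.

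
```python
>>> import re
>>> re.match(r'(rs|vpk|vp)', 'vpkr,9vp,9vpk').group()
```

'vpk'

Alternation isn't longest-match — the leftmost alternative that fits at this position is chosen.
With `match`, the pattern is implicitly anchored at the beginning.
The match spans [0:3] → 'vpk'.
Captured: group 1 = 'vpk'.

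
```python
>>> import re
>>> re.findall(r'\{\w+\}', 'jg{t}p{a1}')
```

Matches: at [2:5] → '{t}'; at [6:10] → '{a1}'.
No capturing groups, so `findall` returns the 2 full match strings.

['{t}', '{a1}']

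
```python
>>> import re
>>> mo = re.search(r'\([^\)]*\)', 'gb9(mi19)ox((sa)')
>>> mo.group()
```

The match spans [3:9] → '(mi19)'.

'(mi19)'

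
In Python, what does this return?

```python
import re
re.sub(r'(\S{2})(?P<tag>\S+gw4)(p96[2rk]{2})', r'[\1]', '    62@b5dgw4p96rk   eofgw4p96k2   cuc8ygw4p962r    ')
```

The pattern matches exactly 2 of a non-whitespace character (captured); then one or more of a non-whitespace character, then the literal 'gw4' (captured as 'tag'); then the literal 'p96', then exactly 2 of one of [2rk] (captured).
Matches: at [4:18] → '62@b5dgw4p96rk'; at [21:32] → 'eofgw4p96k2'; at [35:48] → 'cuc8ygw4p962r'.
`\1` in the replacement pulls in group 1's text for each match.

'    [62]   [eo]   [cu]    '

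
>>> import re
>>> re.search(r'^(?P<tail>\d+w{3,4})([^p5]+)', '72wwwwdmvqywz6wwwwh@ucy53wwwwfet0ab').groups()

('72wwww', 'dmvqywz6wwwwh@ucy')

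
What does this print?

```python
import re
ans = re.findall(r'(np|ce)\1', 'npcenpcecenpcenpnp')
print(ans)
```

['ce', 'np']

A backreference is literal: `\1` must see the identical characters the first group matched.
`findall` collects group 1 from each match (2 total).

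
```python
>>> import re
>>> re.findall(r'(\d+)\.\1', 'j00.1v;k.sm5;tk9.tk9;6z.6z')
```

[]

A backreference is literal: `\1` must see the identical characters the first group matched.
`findall` collects group 1 from each match (0 total).
Nothing in the string satisfies the pattern, so the list is empty.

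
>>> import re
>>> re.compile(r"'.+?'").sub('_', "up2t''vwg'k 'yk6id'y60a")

'up2t_k _y60a'

A `+?`/`*?`/`{m,n}?` starts at its minimum and grows only as far as needed for what follows to match.
Matches: at [4:10] → "''vwg'"; at [12:19] → "'yk6id'".
Each match is replaced by '_'.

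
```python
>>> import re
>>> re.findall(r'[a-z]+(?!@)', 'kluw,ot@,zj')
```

['kluw', 'o', 'zj']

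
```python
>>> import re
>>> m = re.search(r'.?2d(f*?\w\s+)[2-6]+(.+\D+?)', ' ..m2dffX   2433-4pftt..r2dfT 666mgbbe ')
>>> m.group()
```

Pattern: optionally any character, then the literal '2d'; then zero or more of a literal 'f' (lazy), then a word character, then one or more of whitespace (captured); then one or more of a character in [2-6]; then one or more of any character, then one or more of a non-digit (lazy) (captured).
`search` walks the string left to right and returns the first match it finds.
The match spans [3:39] → 'm2dffX   2433-4pftt..r2dfT 666mgbbe '.
Captured: group 1 = 'ffX   ', group 2 = '-4pftt..r2dfT 666mgbbe '.

'm2dffX   2433-4pftt..r2dfT 666mgbbe '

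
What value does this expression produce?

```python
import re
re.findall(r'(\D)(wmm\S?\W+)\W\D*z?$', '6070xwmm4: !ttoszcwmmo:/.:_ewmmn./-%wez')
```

The pattern matches a non-digit (captured); then the literal 'wmm', then optionally a non-whitespace character, then one or more of a non-word character (captured); then a non-word character, then zero or more of a non-digit, then optionally a literal 'z'; then anchored at the end.
Scanning left to right: at [4:39] match 'xwmm4: !ttoszcwmmo:/.:_ewmmn./-%wez', groups = ('x', 'wmm4: ').
With 2 capturing groups, `findall` returns a 2-tuple per match.

[('x', 'wmm4: ')]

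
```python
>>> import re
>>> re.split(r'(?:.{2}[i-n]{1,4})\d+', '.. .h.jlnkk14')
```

['.. .h', '']

The pattern matches exactly 2 of any character, then 1 to 4 of a character in [i-n] (non-capturing group); then one or more of a digit.
Each match becomes a cut point; 2 segments remain.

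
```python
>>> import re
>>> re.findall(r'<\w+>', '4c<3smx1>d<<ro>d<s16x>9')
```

['<3smx1>', '<ro>', '<s16x>']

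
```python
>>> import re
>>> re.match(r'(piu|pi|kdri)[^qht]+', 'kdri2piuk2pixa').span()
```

(0, 14)

`re.match` won't scan ahead — the pattern has to work from the very first character.
The match spans [0:14] → 'kdri2piuk2pixa'.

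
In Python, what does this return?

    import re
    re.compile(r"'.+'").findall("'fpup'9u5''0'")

["'fpup'9u5''0'"]

Matches: at [0:13] → "'fpup'9u5''0'".
No capturing groups, so `findall` returns the 1 full match string.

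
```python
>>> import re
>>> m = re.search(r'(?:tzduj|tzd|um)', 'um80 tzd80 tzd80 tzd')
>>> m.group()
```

'um'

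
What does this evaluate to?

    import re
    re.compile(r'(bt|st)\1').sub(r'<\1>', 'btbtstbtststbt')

'<bt>stbt<st>bt'

`\1` is not a pattern — it's the concrete string captured by group 1, re-applied verbatim.
Each match is replaced using the text its own group 1 captured.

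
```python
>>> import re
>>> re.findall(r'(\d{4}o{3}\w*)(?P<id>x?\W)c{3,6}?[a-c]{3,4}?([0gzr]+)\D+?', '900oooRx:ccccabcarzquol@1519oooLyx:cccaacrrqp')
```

The pattern matches exactly 4 of a digit, then exactly 3 of a literal 'o', then zero or more of a word character (captured); then optionally the literal 'x', then a non-word character (captured as 'id'); then 3 to 6 of the literal 'c' (lazy), then 3 to 4 of a character in [a-c] (lazy); then one or more of one of [0gzr] (captured); then one or more of a non-digit (lazy).
Matches: at [24:44] match '1519oooLyx:cccaacrrq', groups = ('1519oooLyx', ':', 'rr').
`findall` packs the 3 group values into a tuple for every match.

[('1519oooLyx', ':', 'rr')]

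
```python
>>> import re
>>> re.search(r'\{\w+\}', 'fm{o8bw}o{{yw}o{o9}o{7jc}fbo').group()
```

'{o8bw}'

Unlike `match`, `search` isn't anchored — it looks for the pattern anywhere in the string.
The match spans [2:8] → '{o8bw}'.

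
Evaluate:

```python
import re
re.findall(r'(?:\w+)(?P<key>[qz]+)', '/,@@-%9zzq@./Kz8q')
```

Pattern: one or more of a word character (non-capturing group); then one or more of one of [qz] (captured as 'key').
One capturing group, so `findall` returns just the captured substring from each match — 2 in all.

['q', 'q']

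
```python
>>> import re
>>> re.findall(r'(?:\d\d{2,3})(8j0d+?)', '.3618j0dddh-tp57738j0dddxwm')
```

A non-greedy quantifier consumes as few characters as it can — just enough that the remainder of the pattern still matches from where it stops; whatever follows it matches normally.
Because there's exactly one group, `findall` drops the full match and keeps group 1 from each hit.

['8j0d', '8j0d']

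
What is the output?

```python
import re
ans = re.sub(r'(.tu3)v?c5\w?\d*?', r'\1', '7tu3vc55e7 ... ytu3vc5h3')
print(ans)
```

7tu3e7 ... ytu33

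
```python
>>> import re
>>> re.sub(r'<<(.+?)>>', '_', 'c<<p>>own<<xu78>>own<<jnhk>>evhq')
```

'c_own_own_evhq'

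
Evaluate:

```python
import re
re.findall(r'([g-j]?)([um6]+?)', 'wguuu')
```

[('g', 'u'), ('', 'u'), ('', 'u')]

This matches optionally a character in [g-j] (captured); then one or more of one of [um6] (lazy) (captured).
A non-greedy quantifier consumes as few characters as it can — just enough that the remainder of the pattern still matches from where it stops; whatever follows it matches normally.
Walking the string: at [1:3] match 'gu', groups = ('g', 'u'); at [3:4] match 'u', groups = ('', 'u'); at [4:5] match 'u', groups = ('', 'u').
Multiple groups make `findall` return tuples — one 2-tuple for each match.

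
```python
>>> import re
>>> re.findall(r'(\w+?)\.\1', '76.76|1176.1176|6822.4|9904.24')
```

['76', '1176']

`\1` is not a pattern — it's the concrete string captured by group 1, re-applied verbatim.
One capturing group, so `findall` returns just the captured substring from each match — 2 in all.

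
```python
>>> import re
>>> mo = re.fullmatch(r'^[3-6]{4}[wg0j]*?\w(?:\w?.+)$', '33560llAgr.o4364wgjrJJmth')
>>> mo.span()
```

(0, 25)

The pattern matches anchored at the start of the string; then exactly 4 of a character in [3-6], then zero or more of one of [wg0j] (lazy), then a word character; then optionally a word character, then one or more of any character (non-capturing group); then anchored at the end.
`re.fullmatch` is like wrapping the pattern in `^…$` (in single-line mode).
The match spans [0:25] → '33560llAgr.o4364wgjrJJmth'.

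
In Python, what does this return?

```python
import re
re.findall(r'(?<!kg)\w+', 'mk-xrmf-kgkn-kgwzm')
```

`(?!…)`/`(?<!…)` only lets a position through if the neighbouring text does NOT match; no characters are consumed.
Scanning left to right: at [0:2] → 'mk'; at [3:7] → 'xrmf'; at [8:12] → 'kgkn'; at [13:18] → 'kgwzm'.
No capturing groups, so `findall` returns the 4 full match strings.

['mk', 'xrmf', 'kgkn', 'kgwzm']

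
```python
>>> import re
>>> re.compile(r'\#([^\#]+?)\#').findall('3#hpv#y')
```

Matches: at [1:6] match '#hpv#', group 1 = 'hpv'.
`findall` collects group 1 from the one match (1 total).

['hpv']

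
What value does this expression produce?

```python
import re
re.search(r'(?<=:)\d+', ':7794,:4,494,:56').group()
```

The lookaround is zero-width — it requires the adjacent text to match without consuming it, so the asserted text isn't part of the match.
`search` walks the string left to right and returns the first match it finds.
The match spans [1:5] → '7794'.

'7794'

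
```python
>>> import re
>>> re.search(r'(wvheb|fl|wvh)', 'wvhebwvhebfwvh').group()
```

The regex engine tests alternatives in the order written; an earlier branch that matches wins even if a later one would match more.
The match spans [0:5] → 'wvheb'.

'wvheb'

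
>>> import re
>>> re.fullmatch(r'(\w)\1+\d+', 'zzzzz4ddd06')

None

For `fullmatch`, every character of the input must be accounted for by the pattern.
Here the pattern can't cover the whole string, so the call returns None.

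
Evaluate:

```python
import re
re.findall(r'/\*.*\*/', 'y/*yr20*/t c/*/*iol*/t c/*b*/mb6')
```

['/*yr20*/t c/*/*iol*/t c/*b*/']

Since nothing is captured, `findall` lists the 1 matched substring directly.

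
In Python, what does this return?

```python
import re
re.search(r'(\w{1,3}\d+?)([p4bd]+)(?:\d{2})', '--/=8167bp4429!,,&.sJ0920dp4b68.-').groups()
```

The match spans [4:14] → '8167bp4429'.
Captured: group 1 = '8167', group 2 = 'bp44'.

('8167', 'bp44')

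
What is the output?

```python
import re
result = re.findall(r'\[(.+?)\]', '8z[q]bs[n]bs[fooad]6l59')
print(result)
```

['q', 'n', 'fooad']

Matches: at [2:5] match '[q]', group 1 = 'q'; at [7:10] match '[n]', group 1 = 'n'; at [12:19] match '[fooad]', group 1 = 'fooad'.
`findall` collects group 1 from each match (3 total).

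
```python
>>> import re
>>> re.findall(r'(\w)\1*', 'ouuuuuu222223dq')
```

`\1` is not a pattern — it's the concrete string captured by group 1, re-applied verbatim.
Scanning left to right: at [0:1] match 'o', group 1 = 'o'; at [1:7] match 'uuuuuu', group 1 = 'u'; at [7:12] match '22222', group 1 = '2'; at [12:13] match '3', group 1 = '3'; at [13:14] match 'd', group 1 = 'd'; ….
`findall` collects group 1 from each match (6 total).

['o', 'u', '2', '3', 'd', 'q']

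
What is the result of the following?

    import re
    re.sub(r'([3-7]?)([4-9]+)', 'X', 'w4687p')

`sub` substitutes 'X' at each match site.

'wXp'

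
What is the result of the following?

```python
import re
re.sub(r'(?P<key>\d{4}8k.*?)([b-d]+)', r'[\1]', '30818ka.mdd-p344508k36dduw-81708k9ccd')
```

'[30818ka.m]-p3[44508k36]uw-[81708k9]'

This matches exactly 4 of a digit, then the literal '8k', then zero or more of any character (lazy) (captured as 'key'); then one or more of a character in [b-d] (captured).
Matches: at [0:11] → '30818ka.mdd'; at [14:24] → '44508k36dd'; at [27:37] → '81708k9ccd'.
Each match is replaced using the text its own group 1 captured.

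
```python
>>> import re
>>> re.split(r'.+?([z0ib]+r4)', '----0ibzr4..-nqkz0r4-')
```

['', '0ibzr4', '', 'z0r4', '-']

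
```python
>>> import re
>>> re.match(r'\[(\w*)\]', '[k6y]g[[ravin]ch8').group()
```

`match` is anchored at position 0; if the pattern doesn't fit there, it returns None.
The match spans [0:5] → '[k6y]'.

'[k6y]'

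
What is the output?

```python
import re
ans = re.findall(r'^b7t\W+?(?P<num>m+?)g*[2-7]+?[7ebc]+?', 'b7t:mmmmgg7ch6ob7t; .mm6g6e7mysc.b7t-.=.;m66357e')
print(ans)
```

['mmmm']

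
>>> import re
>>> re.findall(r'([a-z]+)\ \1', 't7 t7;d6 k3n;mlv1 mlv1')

[]

`findall` collects group 1 from each match (0 total).
Nothing in the string satisfies the pattern, so the list is empty.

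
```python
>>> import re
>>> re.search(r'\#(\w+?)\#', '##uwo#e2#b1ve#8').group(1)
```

'uwo'

`re.search` scans for the first position where the pattern succeeds.
The match spans [1:6] → '#uwo#'.
Captured: group 1 = 'uwo'.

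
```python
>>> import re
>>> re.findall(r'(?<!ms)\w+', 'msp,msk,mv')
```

`(?!…)`/`(?<!…)` only lets a position through if the neighbouring text does NOT match; no characters are consumed.
Since nothing is captured, `findall` lists the 3 matched substrings directly.

['msp', 'msk', 'mv']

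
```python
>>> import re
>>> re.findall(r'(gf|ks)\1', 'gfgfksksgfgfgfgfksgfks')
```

['gf', 'ks', 'gf', 'gf']

A backreference is literal: `\1` must see the identical characters the first group matched.
Because there's exactly one group, `findall` drops the full match and keeps group 1 from each hit.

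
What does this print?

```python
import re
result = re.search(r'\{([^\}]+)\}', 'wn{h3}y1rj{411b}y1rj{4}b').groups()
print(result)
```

('h3',)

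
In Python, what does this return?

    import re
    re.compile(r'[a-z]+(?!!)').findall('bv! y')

`(?!…)`/`(?<!…)` only lets a position through if the neighbouring text does NOT match; no characters are consumed.
Matches: at [0:1] → 'b'; at [4:5] → 'y'.
Since nothing is captured, `findall` lists the 2 matched substrings directly.

['b', 'y']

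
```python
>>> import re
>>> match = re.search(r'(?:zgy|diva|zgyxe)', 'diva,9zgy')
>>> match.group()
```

'diva'

The match spans [0:4] → 'diva'.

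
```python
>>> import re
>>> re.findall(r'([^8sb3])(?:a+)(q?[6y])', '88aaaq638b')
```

[('a', 'q6')]

Multiple groups make `findall` return tuples — one 2-tuple for the one match.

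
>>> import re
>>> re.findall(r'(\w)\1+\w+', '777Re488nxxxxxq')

After group 1 captures some text, `\1` only succeeds where that same text appears again.
With a single group, `findall` returns only what that group captured — 1 item.

['7']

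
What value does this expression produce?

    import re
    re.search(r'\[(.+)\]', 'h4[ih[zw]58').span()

The match spans [2:9] → '[ih[zw]'.

(2, 9)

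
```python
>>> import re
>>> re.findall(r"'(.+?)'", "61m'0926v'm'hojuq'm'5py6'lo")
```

`findall` collects group 1 from each match (3 total).

['0926v', 'hojuq', '5py6']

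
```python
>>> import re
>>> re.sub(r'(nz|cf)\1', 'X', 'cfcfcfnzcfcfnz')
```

'XcfnzXnz'

A backreference is literal: `\1` must see the identical characters the first group matched.
Matches: at [0:4] → 'cfcf'; at [8:12] → 'cfcf'.
Each match is replaced by 'X'.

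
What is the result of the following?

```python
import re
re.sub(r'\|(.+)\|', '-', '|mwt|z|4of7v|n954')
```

'-n954'

Every occurrence is swapped for '-'.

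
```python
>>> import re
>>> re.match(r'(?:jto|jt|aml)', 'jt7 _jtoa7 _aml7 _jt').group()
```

`re.match` only tries the pattern at the start of the string.
The match spans [0:2] → 'jt'.

'jt'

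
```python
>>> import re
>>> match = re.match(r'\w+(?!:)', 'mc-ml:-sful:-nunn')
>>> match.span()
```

(0, 2)

`re.match` only tries the pattern at the start of the string.
The match spans [0:2] → 'mc'.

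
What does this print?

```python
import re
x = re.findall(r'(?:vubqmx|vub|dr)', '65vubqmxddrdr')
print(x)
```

['vubqmx', 'dr', 'dr']

`|` is ordered: at each position the engine commits to the first alternative that works.
Walking the string: at [2:8] → 'vubqmx'; at [9:11] → 'dr'; at [11:13] → 'dr'.
No capturing groups, so `findall` returns the 3 full match strings.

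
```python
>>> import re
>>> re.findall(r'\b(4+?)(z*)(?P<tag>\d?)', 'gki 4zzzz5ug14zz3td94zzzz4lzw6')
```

[('4', 'zzzz', '5')]

The pattern matches a word boundary (`\b`, zero-width); then one or more of a literal '4' (lazy) (captured); then zero or more of a literal 'z' (captured); then optionally a digit (captured as 'tag').
Matches: at [4:10] match '4zzzz5', groups = ('4', 'zzzz', '5').
`findall` packs the 3 group values into a tuple for every match.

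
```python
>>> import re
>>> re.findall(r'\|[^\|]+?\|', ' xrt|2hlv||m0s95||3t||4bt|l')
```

['|2hlv|', '|m0s95|', '|3t|', '|4bt|']

Matches: at [4:10] → '|2hlv|'; at [10:17] → '|m0s95|'; at [17:21] → '|3t|'; at [21:26] → '|4bt|'.
Since nothing is captured, `findall` lists the 4 matched substrings directly.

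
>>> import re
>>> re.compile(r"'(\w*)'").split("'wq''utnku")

['', 'wq', "'utnku"]

The group in the pattern means `split` returns the separators' captures alongside the pieces.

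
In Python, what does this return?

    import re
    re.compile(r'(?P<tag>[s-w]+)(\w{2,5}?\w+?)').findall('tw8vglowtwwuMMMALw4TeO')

[('tw', '8vg'), ('wtwwu', 'MMM'), ('w', '4Te')]

This matches one or more of a character in [s-w] (captured as 'tag'); then 2 to 5 of a word character (lazy), then one or more of a word character (lazy) (captured).
The `?` after the quantifier makes it lazy — it takes as little as possible before letting the rest of the pattern try.
Matches: at [0:5] match 'tw8vg', groups = ('tw', '8vg'); at [7:15] match 'wtwwuMMM', groups = ('wtwwu', 'MMM'); at [17:21] match 'w4Te', groups = ('w', '4Te').
`findall` packs the 2 group values into a tuple for every match.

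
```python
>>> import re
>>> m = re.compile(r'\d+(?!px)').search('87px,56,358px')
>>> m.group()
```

'8'

The negative lookaround is zero-width — it rules out positions where the adjacent text would match, without consuming anything.
The match spans [0:1] → '8'.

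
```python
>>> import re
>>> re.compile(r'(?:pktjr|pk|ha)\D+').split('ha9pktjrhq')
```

Matches to split on: at [3:10] → 'pktjrhq'.
`split` removes every match and returns the 2 fragments in between.

['ha9', '']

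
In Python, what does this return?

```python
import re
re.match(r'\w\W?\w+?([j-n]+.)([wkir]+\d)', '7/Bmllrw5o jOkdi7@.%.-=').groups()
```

('mllr', 'w5')

The match spans [0:9] → '7/Bmllrw5'.
Captured: group 1 = 'mllr', group 2 = 'w5'.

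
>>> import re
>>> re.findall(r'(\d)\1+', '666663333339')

`\1` is not a pattern — it's the concrete string captured by group 1, re-applied verbatim.
Matches: at [0:5] match '66666', group 1 = '6'; at [5:11] match '333333', group 1 = '3'.
With a single group, `findall` returns only what that group captured — 2 items.

['6', '3']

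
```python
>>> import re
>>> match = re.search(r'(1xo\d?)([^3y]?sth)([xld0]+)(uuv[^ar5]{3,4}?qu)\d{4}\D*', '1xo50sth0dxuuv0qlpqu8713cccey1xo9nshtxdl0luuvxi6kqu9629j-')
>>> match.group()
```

'1xo50sth0dxuuv0qlpqu8713cccey'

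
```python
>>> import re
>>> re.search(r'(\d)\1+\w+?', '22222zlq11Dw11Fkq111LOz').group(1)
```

'2'

`\1` has to match the exact text group 1 already captured.
`re.search` scans for the first position where the pattern succeeds.
The match spans [0:6] → '22222z'.
Captured: group 1 = '2'.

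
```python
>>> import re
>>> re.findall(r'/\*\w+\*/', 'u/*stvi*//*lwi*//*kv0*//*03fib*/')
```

Walking the string: at [1:9] → '/*stvi*/'; at [9:16] → '/*lwi*/'; at [16:23] → '/*kv0*/'; at [23:32] → '/*03fib*/'.
Since nothing is captured, `findall` lists the 4 matched substrings directly.

['/*stvi*/', '/*lwi*/', '/*kv0*/', '/*03fib*/']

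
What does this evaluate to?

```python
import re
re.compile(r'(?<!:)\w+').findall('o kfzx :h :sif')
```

['o', 'kfzx', 'if']

`(?!…)`/`(?<!…)` only lets a position through if the neighbouring text does NOT match; no characters are consumed.
Walking the string: at [0:1] → 'o'; at [2:6] → 'kfzx'; at [12:14] → 'if'.
Since nothing is captured, `findall` lists the 3 matched substrings directly.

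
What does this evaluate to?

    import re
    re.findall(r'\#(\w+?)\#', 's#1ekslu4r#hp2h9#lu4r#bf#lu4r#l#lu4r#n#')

Because there's exactly one group, `findall` drops the full match and keeps group 1 from each hit.

['1ekslu4r', 'lu4r', 'lu4r', 'lu4r']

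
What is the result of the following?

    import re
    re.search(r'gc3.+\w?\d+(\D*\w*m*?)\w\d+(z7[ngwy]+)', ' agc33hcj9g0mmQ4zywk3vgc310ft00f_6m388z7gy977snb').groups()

The match spans [2:42] → 'gc33hcj9g0mmQ4zywk3vgc310ft00f_6m388z7gy'.
Captured: group 1 = '', group 2 = 'z7gy'.

('', 'z7gy')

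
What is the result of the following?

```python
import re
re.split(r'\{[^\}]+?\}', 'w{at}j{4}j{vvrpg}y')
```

['w', 'j', 'j', 'y']

`split` removes every match and returns the 4 fragments in between.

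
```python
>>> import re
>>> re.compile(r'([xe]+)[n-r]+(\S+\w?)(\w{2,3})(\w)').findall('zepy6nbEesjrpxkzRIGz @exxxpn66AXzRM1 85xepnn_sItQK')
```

This matches one or more of one of [xe] (captured); then one or more of a character in [n-r]; then one or more of a non-whitespace character, then optionally a word character (captured); then 2 to 3 of a word character (captured); then a word character (captured).
Multiple groups make `findall` return tuples — one 4-tuple for each match.

[('e', 'y6nbEesjrpxkzR', 'IG', 'z'), ('exxx', '66AXz', 'RM', '1'), ('xe', '_sI', 'tQ', 'K')]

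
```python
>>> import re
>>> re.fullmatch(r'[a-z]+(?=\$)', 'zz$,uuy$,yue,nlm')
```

None

`fullmatch` succeeds only if the pattern covers the string from start to end.
Here the string isn't matched end-to-end, so the call returns None.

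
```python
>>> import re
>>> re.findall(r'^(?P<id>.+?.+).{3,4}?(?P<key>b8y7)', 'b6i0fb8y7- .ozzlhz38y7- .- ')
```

[('b6', 'b8y7')]

2 groups means the one result is a tuple of 2 captured strings — 1 here.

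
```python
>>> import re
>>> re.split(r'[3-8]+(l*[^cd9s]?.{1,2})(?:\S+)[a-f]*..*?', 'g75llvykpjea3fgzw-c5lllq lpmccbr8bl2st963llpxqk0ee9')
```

['g', 'llvyk', 'lpmccbr', 'bl2', '']

A `+?`/`*?`/`{m,n}?` starts at its minimum and grows only as far as needed for what follows to match.
Because the pattern has a capturing group, `split` also inserts each captured text between the pieces.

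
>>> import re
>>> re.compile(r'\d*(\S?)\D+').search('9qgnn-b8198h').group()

The pattern matches zero or more of a digit; then optionally a non-whitespace character (captured); then one or more of a non-digit.
Unlike `match`, `search` isn't anchored — it looks for the pattern anywhere in the string.
The match spans [0:7] → '9qgnn-b'.
Captured: group 1 = 'q'.

'9qgnn-b'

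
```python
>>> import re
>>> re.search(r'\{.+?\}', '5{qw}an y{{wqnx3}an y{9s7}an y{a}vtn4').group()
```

Lazy quantifiers expand one character at a time until the remainder of the pattern can match.
Unlike `match`, `search` isn't anchored — it looks for the pattern anywhere in the string.
The match spans [1:5] → '{qw}'.

'{qw}'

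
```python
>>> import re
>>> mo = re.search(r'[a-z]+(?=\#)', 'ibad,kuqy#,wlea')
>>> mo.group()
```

Lookahead/lookbehind check context without consuming it, so the matched span excludes the asserted characters.
`re.search` scans for the first position where the pattern succeeds.
The match spans [5:9] → 'kuqy'.

'kuqy'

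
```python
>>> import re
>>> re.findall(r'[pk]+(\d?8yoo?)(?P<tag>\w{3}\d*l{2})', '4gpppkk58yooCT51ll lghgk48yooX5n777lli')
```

[('58yoo', 'CT51ll'), ('48yoo', 'X5n777ll')]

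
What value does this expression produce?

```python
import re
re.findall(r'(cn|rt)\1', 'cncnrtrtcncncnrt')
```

The backreference `\1` re-matches whatever the first group consumed, character for character.
Walking the string: at [0:4] match 'cncn', group 1 = 'cn'; at [4:8] match 'rtrt', group 1 = 'rt'; at [8:12] match 'cncn', group 1 = 'cn'.
`findall` collects group 1 from each match (3 total).

['cn', 'rt', 'cn']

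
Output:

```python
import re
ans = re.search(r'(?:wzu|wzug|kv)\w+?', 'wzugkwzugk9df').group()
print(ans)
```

wzug

Branches in `(...|...)` are attempted left-to-right; the first branch that allows the whole pattern to succeed is taken.
The match spans [0:4] → 'wzug'.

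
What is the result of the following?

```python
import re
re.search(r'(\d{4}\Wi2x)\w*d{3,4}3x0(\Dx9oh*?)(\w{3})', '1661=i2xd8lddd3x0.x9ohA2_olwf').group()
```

This matches exactly 4 of a digit, then a non-word character, then the literal 'i2x' (captured); then zero or more of a word character, then 3 to 4 of a literal 'd', then the literal '3x0'; then a non-digit, then the literal 'x9o', then zero or more of a literal 'h' (lazy) (captured); then exactly 3 of a word character (captured).
`search` walks the string left to right and returns the first match it finds.
The match spans [0:24] → '1661=i2xd8lddd3x0.x9ohA2'.
Captured: group 1 = '1661=i2x', group 2 = '.x9o', group 3 = 'hA2'.

'1661=i2xd8lddd3x0.x9ohA2'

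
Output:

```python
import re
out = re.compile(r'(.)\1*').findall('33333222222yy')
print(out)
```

['3', '2', 'y']

`\1` is not a pattern — it's the concrete string captured by group 1, re-applied verbatim.
Because there's exactly one group, `findall` drops the full match and keeps group 1 from each hit.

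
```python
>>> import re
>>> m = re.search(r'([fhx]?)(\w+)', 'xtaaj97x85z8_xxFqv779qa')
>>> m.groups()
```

This matches optionally one of [fhx] (captured); then one or more of a word character (captured).
`search` walks the string left to right and returns the first match it finds.
The match spans [0:23] → 'xtaaj97x85z8_xxFqv779qa'.
Captured: group 1 = 'x', group 2 = 'taaj97x85z8_xxFqv779qa'.

('x', 'taaj97x85z8_xxFqv779qa')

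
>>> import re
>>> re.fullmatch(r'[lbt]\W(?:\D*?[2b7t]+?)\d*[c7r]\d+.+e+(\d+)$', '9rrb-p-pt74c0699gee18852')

None

The pattern matches one of [lbt], then a non-word character; then zero or more of a non-digit (lazy), then one or more of one of [2b7t] (lazy) (non-capturing group); then zero or more of a digit, then one of [c7r], then one or more of a digit; then one or more of any character, then one or more of the literal 'e'; then one or more of a digit (captured); then anchored at the end.
`fullmatch` succeeds only if the pattern covers the string from start to end.
Here the string isn't matched end-to-end, so the call returns None.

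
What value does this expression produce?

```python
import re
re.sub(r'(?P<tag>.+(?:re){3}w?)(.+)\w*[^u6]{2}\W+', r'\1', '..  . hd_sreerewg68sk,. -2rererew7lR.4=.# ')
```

'..  . hd_sreerewg68sk,. -2rererew'

The pattern matches one or more of any character, then the literal 're' repeated 3 times, then optionally a literal 'w' (captured as 'tag'); then one or more of any character (captured); then zero or more of a word character, then exactly 2 of any character except [u6], then one or more of a non-word character.
Matches: at [0:42] → '..  . hd_sreerewg68sk,. -2rererew7lR.4=.# '.
The replacement refers to a captured group, so each match is rewritten using its own captured text.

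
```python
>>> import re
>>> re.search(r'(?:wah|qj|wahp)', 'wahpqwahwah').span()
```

`|` is ordered: at each position the engine commits to the first alternative that works.
`re.search` scans for the first position where the pattern succeeds.
The match spans [0:3] → 'wah'.

(0, 3)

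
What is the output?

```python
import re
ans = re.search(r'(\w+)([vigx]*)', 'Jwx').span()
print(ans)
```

(0, 3)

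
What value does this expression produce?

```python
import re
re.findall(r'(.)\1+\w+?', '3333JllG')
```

The backreference `\1` re-matches whatever the first group consumed, character for character.
Scanning left to right: at [0:5] match '3333J', group 1 = '3'; at [5:8] match 'llG', group 1 = 'l'.
With a single group, `findall` returns only what that group captured — 2 items.

['3', 'l']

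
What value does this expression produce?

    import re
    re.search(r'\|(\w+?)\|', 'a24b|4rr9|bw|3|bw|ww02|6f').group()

'|4rr9|'

The match spans [4:10] → '|4rr9|'.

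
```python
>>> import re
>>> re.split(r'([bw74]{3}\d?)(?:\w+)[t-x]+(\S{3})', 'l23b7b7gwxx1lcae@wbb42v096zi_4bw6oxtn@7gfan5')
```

['l23', 'b7b7', '1lc', 'ae@', 'wbb4', 'n@7', 'gfan5']

The group in the pattern means `split` returns the separators' captures alongside the pieces.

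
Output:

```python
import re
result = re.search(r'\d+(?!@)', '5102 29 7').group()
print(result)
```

5102

`(?!…)`/`(?<!…)` only lets a position through if the neighbouring text does NOT match; no characters are consumed.
The match spans [0:4] → '5102'.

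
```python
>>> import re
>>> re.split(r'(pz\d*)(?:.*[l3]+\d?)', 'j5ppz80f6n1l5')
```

['j5p', 'pz80', '']

This matches the literal 'pz', then zero or more of a digit (captured); then zero or more of any character, then one or more of one of [l3], then optionally a digit (non-capturing group).
Matches to split on: at [3:13] → 'pz80f6n1l5'.
The group in the pattern means `split` returns the separators' captures alongside the pieces.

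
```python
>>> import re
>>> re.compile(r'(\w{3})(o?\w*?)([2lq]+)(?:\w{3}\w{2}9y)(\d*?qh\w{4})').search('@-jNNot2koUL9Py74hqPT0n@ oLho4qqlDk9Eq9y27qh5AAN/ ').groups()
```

Pattern: exactly 3 of a word character (captured); then optionally a literal 'o', then zero or more of a word character (lazy) (captured); then one or more of one of [2lq] (captured); then exactly 3 of a word character, then exactly 2 of a word character, then the literal '9y' (non-capturing group); then zero or more of a digit (lazy), then the literal 'qh', then exactly 4 of a word character (captured).
With the lazy modifier that quantifier settles for the fewest repetitions that let the rest of the pattern succeed (the atoms after it are unaffected and can still be greedy).
`search` walks the string left to right and returns the first match it finds.
The match spans [25:48] → 'oLho4qqlDk9Eq9y27qh5AAN'.
Captured: group 1 = 'oLh', group 2 = 'o4', group 3 = 'qql', group 4 = '27qh5AAN'.

('oLh', 'o4', 'qql', '27qh5AAN')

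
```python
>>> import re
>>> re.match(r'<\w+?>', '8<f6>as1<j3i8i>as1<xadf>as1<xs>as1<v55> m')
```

With `match`, the pattern is implicitly anchored at the beginning.
Here the string doesn't start with a match, so the call returns None.

None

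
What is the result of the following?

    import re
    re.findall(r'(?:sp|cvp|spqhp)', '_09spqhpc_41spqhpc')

['sp', 'sp']

Alternation isn't longest-match — the leftmost alternative that fits at this position is chosen.
Since nothing is captured, `findall` lists the 2 matched substrings directly.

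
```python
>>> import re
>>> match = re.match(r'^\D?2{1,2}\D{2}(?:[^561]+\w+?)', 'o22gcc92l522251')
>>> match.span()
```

(0, 10)

`re.match` only tries the pattern at the start of the string.
The match spans [0:10] → 'o22gcc92l5'.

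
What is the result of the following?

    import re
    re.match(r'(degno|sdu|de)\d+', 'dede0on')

`re.match` only tries the pattern at the start of the string.
Here the pattern fails at index 0, so the call returns None.

None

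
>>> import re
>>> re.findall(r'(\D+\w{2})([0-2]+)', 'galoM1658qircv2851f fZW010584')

[('galoM', '1'), ('qircv', '2'), ('f fZW01', '0')]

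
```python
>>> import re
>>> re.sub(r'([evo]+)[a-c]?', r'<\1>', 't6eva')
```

't6<ev>'

This matches one or more of one of [evo] (captured); then optionally a character in [a-c].
Each match is replaced using the text its own group 1 captured.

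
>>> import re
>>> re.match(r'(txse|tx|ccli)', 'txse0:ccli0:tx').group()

'txse'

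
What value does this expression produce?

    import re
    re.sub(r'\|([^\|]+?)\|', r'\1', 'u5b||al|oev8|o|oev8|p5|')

'u5b|aloev8ooev8p5'

Matches: at [4:8] → '|al|'; at [12:15] → '|o|'; at [19:23] → '|p5|'.
`\1` in the replacement pulls in group 1's text for each match.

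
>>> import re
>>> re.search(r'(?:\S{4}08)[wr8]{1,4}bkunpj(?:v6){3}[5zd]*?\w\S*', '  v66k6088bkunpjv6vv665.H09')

This matches exactly 4 of a non-whitespace character, then the literal '08' (non-capturing group); then 1 to 4 of one of [wr8], then the literal 'bku', then the literal 'npj'; then the literal 'v6' repeated 3 times, then zero or more of one of [5zd] (lazy), then a word character; then zero or more of a non-whitespace character.
Here the pattern never matches, so the call returns None.

None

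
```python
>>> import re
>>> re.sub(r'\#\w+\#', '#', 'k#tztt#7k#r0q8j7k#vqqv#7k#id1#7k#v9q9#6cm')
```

Each match is replaced by '#'.

'k#7k#vqqv#id1#v9q9#6cm'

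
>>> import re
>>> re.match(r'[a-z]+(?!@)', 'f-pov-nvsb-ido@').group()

'f'

`re.match` only tries the pattern at the start of the string.
The match spans [0:1] → 'f'.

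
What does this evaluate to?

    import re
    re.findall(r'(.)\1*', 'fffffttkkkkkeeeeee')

['f', 't', 'k', 'e']

The backreference `\1` re-matches whatever the first group consumed, character for character.
Scanning left to right: at [0:5] match 'fffff', group 1 = 'f'; at [5:7] match 'tt', group 1 = 't'; at [7:12] match 'kkkkk', group 1 = 'k'; at [12:18] match 'eeeeee', group 1 = 'e'.
`findall` collects group 1 from each match (4 total).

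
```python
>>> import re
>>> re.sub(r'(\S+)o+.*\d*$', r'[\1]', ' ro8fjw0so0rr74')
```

' [ro8fjw0s]'

Pattern: one or more of a non-whitespace character (captured); then one or more of a literal 'o'; then zero or more of any character, then zero or more of a digit; then anchored at the end.
Matches: at [1:15] → 'ro8fjw0so0rr74'.
Each match is replaced using the text its own group 1 captured.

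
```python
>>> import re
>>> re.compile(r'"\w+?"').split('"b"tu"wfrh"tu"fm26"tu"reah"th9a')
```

['', 'tu', 'tu', 'tu', 'th9a']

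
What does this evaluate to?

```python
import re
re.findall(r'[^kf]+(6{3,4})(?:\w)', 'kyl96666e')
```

['666']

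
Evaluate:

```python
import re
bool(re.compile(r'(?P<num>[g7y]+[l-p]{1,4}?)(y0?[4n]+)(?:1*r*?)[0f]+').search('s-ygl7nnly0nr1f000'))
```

False

Pattern: one or more of one of [g7y], then 1 to 4 of a character in [l-p] (lazy) (captured as 'num'); then a literal 'y', then optionally a literal '0', then one or more of one of [4n] (captured); then zero or more of a literal '1', then zero or more of a literal 'r' (lazy) (non-capturing group); then one or more of one of [0f].
`re.search` tries every starting position until one works.
Here nothing in the string fits, so the call returns None, and `bool(None)` is False.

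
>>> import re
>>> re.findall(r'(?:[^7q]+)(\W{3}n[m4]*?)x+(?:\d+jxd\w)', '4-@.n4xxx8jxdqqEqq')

['-@.n4']

The pattern matches one or more of any character except [7q] (non-capturing group); then exactly 3 of a non-word character, then the literal 'n', then zero or more of one of [m4] (lazy) (captured); then one or more of a literal 'x'; then one or more of a digit, then the literal 'jxd', then a word character (non-capturing group).
One capturing group, so `findall` returns just the captured substring from the one match — 1 in all.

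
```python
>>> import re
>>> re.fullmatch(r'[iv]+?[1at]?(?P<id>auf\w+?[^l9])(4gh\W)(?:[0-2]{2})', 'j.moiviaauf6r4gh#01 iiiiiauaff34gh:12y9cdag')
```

None

Pattern: one or more of one of [iv] (lazy), then optionally one of [1at]; then the literal 'auf', then one or more of a word character (lazy), then any character except [l9] (captured as 'id'); then the literal '4gh', then a non-word character (captured); then exactly 2 of a character in [0-2] (non-capturing group).
`re.fullmatch` is like wrapping the pattern in `^…$` (in single-line mode).
Here the pattern can't cover the whole string, so the call returns None.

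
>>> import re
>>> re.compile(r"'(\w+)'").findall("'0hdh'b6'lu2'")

`findall` collects group 1 from each match (2 total).

['0hdh', 'lu2']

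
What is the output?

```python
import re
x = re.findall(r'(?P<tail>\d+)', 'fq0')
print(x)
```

This matches one or more of a digit (captured as 'tail').
Because there's exactly one group, `findall` drops the full match and keeps group 1 from the one hit.

['0']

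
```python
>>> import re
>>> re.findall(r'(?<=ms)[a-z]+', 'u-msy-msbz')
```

['y', 'bz']

The lookaround is zero-width — it requires the adjacent text to match without consuming it, so the asserted text isn't part of the match.
Matches: at [4:5] → 'y'; at [8:10] → 'bz'.
With no groups in the pattern, `findall` gives back each whole match — 2 here.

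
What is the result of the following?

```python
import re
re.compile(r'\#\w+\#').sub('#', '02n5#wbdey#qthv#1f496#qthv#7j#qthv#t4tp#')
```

'02n5#qthv#qthv#qthv#'

Every occurrence is swapped for '#'.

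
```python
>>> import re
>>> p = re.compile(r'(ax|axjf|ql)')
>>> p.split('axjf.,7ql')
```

Branches in `(...|...)` are attempted left-to-right; the first branch that allows the whole pattern to succeed is taken.
With a capturing group present, the delimiter's captured portion is kept in the result list.

['', 'ax', 'jf.,7', 'ql', '']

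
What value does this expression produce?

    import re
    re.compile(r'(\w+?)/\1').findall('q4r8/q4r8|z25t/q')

['q4r8']

A backreference is literal: `\1` must see the identical characters the first group matched.
`findall` collects group 1 from the one match (1 total).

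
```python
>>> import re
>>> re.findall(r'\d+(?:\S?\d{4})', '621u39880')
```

The pattern matches one or more of a digit; then optionally a non-whitespace character, then exactly 4 of a digit (non-capturing group).
Matches: at [0:8] → '621u3988'.
No capturing groups, so `findall` returns the 1 full match string.

['621u3988']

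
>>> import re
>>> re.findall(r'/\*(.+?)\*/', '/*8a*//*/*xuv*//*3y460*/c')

['8a', '/*xuv', '3y460']

With the lazy modifier that quantifier settles for the fewest repetitions that let the rest of the pattern succeed (the atoms after it are unaffected and can still be greedy).
With a single group, `findall` returns only what that group captured — 3 items.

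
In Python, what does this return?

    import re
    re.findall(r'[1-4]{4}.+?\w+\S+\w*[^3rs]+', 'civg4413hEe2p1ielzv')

['4413hEe2p1ielzv']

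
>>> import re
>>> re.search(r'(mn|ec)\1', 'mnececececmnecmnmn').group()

'ecec'

`\1` has to match the exact text group 1 already captured.
The match spans [2:6] → 'ecec'.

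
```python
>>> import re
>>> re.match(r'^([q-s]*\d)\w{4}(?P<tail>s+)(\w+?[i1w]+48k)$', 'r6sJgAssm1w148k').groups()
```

The pattern matches anchored at the start of the string; then zero or more of a character in [q-s], then a digit (captured); then exactly 4 of a word character; then one or more of a literal 's' (captured as 'tail'); then one or more of a word character (lazy), then one or more of one of [i1w], then the literal '48k' (captured); then anchored at the end.
`match` is anchored at position 0; if the pattern doesn't fit there, it returns None.
The match spans [0:15] → 'r6sJgAssm1w148k'.
Captured: group 1 = 'r6', group 2 = 'ss', group 3 = 'm1w148k'.

('r6', 'ss', 'm1w148k')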